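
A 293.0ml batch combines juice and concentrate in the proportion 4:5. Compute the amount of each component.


Total parts = 4 + 5 = 9
juice: 293.0 × 4/9 = 130.2ml
concentrate: 293.0 × 5/9 = 162.8ml
= 130.2ml and 162.8ml

130.2ml and 162.8ml


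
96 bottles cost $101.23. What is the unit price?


Unit rate = total / quantity
= 101.23 / 96
= $1.05 per unit

$1.05 per unit


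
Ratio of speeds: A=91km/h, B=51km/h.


Ratio = 91:51
GCD = 1
Simplified = 91:51
Time ratio (same distance) = 51:91
Speed ratio = 91:51

91:51


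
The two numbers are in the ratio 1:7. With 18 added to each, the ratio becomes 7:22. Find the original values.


Let A = 1k, B = 7k.
(1k + 18) / (7k + 18) = 7/22
Cross-multiply: 22(1k + 18) = 7(7k + 18)
22k + 396 = 49k + 126
22k - 49k = 126 - 396
-27k = -270
k = -270/-27 = 10
A = 1×10 = 10, B = 7×10 = 70
= A = 10, B = 70

A = 10, B = 70


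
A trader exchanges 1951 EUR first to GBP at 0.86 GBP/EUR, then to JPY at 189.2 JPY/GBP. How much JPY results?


Step 1: 1951 EUR × 0.86 = 1677.86 GBP
Step 2: 1677.86 GBP × 189.2 = 317451.11 JPY
Implied rate EUR→JPY = 0.86 × 189.2 = 162.7120
= 317451.11 JPY

317451.11 JPY


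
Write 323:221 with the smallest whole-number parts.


GCD(323, 221) = 17
323/17 : 221/17
= 19:13

19:13


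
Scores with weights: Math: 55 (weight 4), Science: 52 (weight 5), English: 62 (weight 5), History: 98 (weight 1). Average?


Numerator = 55×4 + 52×5 + 62×5 + 98×1
= 220 + 260 + 310 + 98
= 888
Total weight = 15
Weighted avg = 888/15
= 59.20

59.20


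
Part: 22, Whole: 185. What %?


Percentage = (part / whole) × 100
= (22 / 185) × 100
≈ 11.89%

11.89%


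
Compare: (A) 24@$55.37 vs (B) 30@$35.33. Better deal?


Deal A: $55.37/24 = $2.3071/unit
Deal B: $35.33/30 = $1.1777/unit
B is cheaper per unit
= Deal B

Deal B


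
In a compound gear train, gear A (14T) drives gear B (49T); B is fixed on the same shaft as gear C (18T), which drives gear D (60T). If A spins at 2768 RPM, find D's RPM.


Stage 1: RPM_B = RPM_A × t_A/t_B = 2768 × 14/49 = 38752/49 ≈ 790.86
B and C share a shaft → RPM_C = RPM_B
Stage 2: RPM_D = RPM_C × t_C/t_D = RPM_A × (t_A×t_C)/(t_B×t_D)
Overall ratio = (14×18)/(49×60) = 252/2940
RPM_D = 2768 × 252/2940 = 697536/2940
≈ 237.26 RPM

237.26 RPM


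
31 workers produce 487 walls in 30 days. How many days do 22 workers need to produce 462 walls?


Days ∝ work / workers, so d₂ = d₁ × (m₁/m₂) × (w₂/w₁)
Workers factor (inverse): 31/22 ≈ 1.4091
Work factor (direct): 462/487 ≈ 0.9487
d₂ = 30 × 31/22 × 462/487 = (30 × 31 × 462) / (22 × 487) = 429660/10714
≈ 40.10 days

40.10 days


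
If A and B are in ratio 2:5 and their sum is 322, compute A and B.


Let A = 2k, B = 5k.
2k + 5k = 322
7k = 322 → k = 322/7 = 46
A = 2×46 = 92, B = 5×46 = 230
= A = 92, B = 230

A = 92, B = 230


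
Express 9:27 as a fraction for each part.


Total parts = 9 + 27 = 36
First part: 9/36 = 1/4
Second part: 27/36 = 3/4
= 1/4 and 3/4

1/4 and 3/4


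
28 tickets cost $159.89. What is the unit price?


Unit rate = total / quantity
= 159.89 / 28
= $5.71 per unit

$5.71 per unit


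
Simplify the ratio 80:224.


GCD(80, 224) = 16
80/16 : 224/16
= 5:14

5:14


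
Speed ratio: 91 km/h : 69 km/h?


Ratio = 91:69
GCD = 1
Simplified = 91:69
Time ratio (same distance) = 69:91
Speed ratio = 91:69

91:69


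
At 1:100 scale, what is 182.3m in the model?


Model size = real / scale
= 182.3 / 100
= 1.8230 m

1.8230 m


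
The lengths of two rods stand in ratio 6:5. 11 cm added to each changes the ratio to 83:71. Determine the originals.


Let A = 6k, B = 5k.
(6k + 11) / (5k + 11) = 83/71
Cross-multiply: 71(6k + 11) = 83(5k + 11)
426k + 781 = 415k + 913
426k - 415k = 913 - 781
11k = 132
k = 132/11 = 12
A = 6×12 = 72, B = 5×12 = 60
= A = 72, B = 60

A = 72, B = 60


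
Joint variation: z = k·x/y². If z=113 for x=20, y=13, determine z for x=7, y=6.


z = k·x/y²
Solve for k using the known point: k = z·y²/x = 113×169/20 = 19097/20 = 954.8500
Now evaluate at x=7, y=6:
z = k × 7 / 36 = (19097 × 7) / (20 × 36) = 133679/720
≈ 185.6653

185.6653


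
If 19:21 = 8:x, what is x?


Cross multiply: 19 × x = 21 × 8
19x = 168
x = 168 / 19
= 8.84

8.84


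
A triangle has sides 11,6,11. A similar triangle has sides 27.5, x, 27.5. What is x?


Scale factor = 27.5/11 = 2.5
Missing side = 6 × 2.5
= 15.0

15.0


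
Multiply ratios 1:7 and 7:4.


Compound ratio = (1×7) : (7×4)
= 7:28
GCD = 7
= 1:4

1:4


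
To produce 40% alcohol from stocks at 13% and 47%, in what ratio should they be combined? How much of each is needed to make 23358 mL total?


Let x parts of 13% mix with y parts of 47%.
13x + 47y = 40(x + y)
13x + 47y = 40x + 40y
x(13 - 40) = y(40 - 47)
x/y = (47 - 40)/(40 - 13) = 7/27
Simplify: 7:27
Total parts = 34; one part = 23358/34 = 687.00 mL
13% solution: 7×687.00 = 4809.00 mL
47% solution: 27×687.00 = 18549.00 mL
= ratio 7:27; 4809.00 mL and 18549.00 mL

ratio 7:27; 4809.00 mL and 18549.00 mL


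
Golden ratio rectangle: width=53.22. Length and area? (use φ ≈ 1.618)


φ = (1 + √5) / 2 ≈ 1.618
Length = width × φ = 53.22 × 1.618 = 86.10996
≈ 86.11
Area = width × length = 53.22 × 86.10996 = 4582.7720712 ≈ 4582.77
= Length: 86.11, Area: 4582.77

Length: 86.11, Area: 4582.77


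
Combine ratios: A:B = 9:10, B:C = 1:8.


Match B: multiply A:B by 1 → 9:10
Multiply B:C by 10 → 10:80
Combined: 9:10:80
GCD = 1
= 9:10:80

9:10:80


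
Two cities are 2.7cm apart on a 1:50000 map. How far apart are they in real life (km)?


Real distance = map distance × scale
= 2.7cm × 50000
= 135000 cm = 1350.0 m
= 1.350 km

1.350 km


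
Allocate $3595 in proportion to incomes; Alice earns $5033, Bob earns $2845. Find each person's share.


Total income = 5033 + 2845 = $7878
Alice: $3595 × 5033/7878 = $2296.73
Bob: $3595 × 2845/7878 = $1298.27
= Alice: $2296.73, Bob: $1298.27

Alice: $2296.73, Bob: $1298.27


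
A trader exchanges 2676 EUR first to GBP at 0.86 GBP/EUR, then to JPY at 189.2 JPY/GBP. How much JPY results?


Step 1: 2676 EUR × 0.86 = 2301.36 GBP
Step 2: 2301.36 GBP × 189.2 = 435417.31 JPY
Implied rate EUR→JPY = 0.86 × 189.2 = 162.7120
= 435417.31 JPY

435417.31 JPY


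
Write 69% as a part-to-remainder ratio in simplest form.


69% means 69 parts out of 100; remainder = 31
Part : remainder = 69:31
GCD = 1
= 69:31

69:31


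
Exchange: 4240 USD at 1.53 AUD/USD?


Amount × rate = 4240 × 1.53
= 6487.20 AUD

6487.20 AUD


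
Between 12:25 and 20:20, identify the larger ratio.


12/25 = 0.4800
20/20 = 1.0000
0.4800 < 1.0000, so 12:25 is less
= 20:20

20:20


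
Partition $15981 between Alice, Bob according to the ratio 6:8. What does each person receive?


Total parts = 6 + 8 = 14
Alice: 15981 × 6/14 = 6849.00
Bob: 15981 × 8/14 = 9132.00
= Alice: $6849.00, Bob: $9132.00

Alice: $6849.00, Bob: $9132.00


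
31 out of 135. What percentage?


Percentage = (part / whole) × 100
= (31 / 135) × 100
≈ 22.96%

22.96%


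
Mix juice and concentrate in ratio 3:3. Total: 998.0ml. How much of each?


Total parts = 3 + 3 = 6
juice: 998.0 × 3/6 = 499.0ml
concentrate: 998.0 × 3/6 = 499.0ml
= 499.0ml and 499.0ml

499.0ml and 499.0ml


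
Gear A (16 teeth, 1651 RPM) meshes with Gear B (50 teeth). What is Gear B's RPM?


Gear ratio = 16:50 = 8:25
RPM_B = RPM_A × (teeth_A / teeth_B)
= 1651 × (16/50)
= 528.3 RPM

528.3 RPM


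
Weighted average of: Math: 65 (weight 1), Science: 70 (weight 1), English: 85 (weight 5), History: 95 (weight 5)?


Numerator = 65×1 + 70×1 + 85×5 + 95×5
= 65 + 70 + 425 + 475
= 1035
Total weight = 12
Weighted avg = 1035/12
= 86.25

86.25


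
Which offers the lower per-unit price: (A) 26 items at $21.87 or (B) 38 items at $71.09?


Deal A: $21.87/26 = $0.8412/unit
Deal B: $71.09/38 = $1.8708/unit
A is cheaper per unit
= Deal A

Deal A


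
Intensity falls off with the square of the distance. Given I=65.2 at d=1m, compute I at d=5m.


I₁d₁² = I₂d₂²
I₂ = I₁ × (d₁/d₂)²
= 65.2 × (1/5)²
= 65.2 × 1/25
= 65.2/25
= 2.6080

2.6080


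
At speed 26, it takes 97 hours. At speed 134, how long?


Inverse proportion: x × y = constant
k = 26 × 97 = 2522
y₂ = k / 134 = 2522 / 134
= 18.82

18.82


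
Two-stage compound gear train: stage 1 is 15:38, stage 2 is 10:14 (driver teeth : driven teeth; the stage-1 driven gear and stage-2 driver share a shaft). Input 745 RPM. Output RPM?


Stage 1: RPM_B = RPM_A × t_A/t_B = 745 × 15/38 = 11175/38 ≈ 294.08
B and C share a shaft → RPM_C = RPM_B
Stage 2: RPM_D = RPM_C × t_C/t_D = RPM_A × (t_A×t_C)/(t_B×t_D)
Overall ratio = (15×10)/(38×14) = 150/532
RPM_D = 745 × 150/532 = 111750/532
≈ 210.06 RPM

210.06 RPM


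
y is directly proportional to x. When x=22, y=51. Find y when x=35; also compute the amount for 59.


Direct proportion: y/x = constant
k = 51/22 ≈ 2.3182
y at x=35: k × 35 = 51 × 35 / 22 = 1785/22 ≈ 81.14
y at x=59: k × 59 = 51 × 59 / 22 = 3009/22 ≈ 136.77
= 81.14 and 136.77

81.14 and 136.77


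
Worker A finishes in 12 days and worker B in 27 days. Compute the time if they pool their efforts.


Rate of A = 1/12 per day
Rate of B = 1/27 per day
Combined rate = 1/12 + 1/27 = 39/324 ≈ 0.1204 per day
Days = 1 / combined rate = 324/39
≈ 8.31 days

8.31 days


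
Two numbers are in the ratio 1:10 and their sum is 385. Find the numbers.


Let A = 1k, B = 10k.
1k + 10k = 385
11k = 385 → k = 385/11 = 35
A = 1×35 = 35, B = 10×35 = 350
= A = 35, B = 350

A = 35, B = 350


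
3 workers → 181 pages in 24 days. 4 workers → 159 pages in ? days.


Days ∝ work / workers, so d₂ = d₁ × (m₁/m₂) × (w₂/w₁)
Workers factor (inverse): 3/4 = 0.7500
Work factor (direct): 159/181 ≈ 0.8785
d₂ = 24 × 3/4 × 159/181 = (24 × 3 × 159) / (4 × 181) = 11448/724
≈ 15.81 days

15.81 days


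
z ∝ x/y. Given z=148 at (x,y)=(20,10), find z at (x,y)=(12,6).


z = k·x/y
Solve for k using the known point: k = z·y/x = 148×10/20 = 1480/20 = 74.0000
Now evaluate at x=12, y=6:
z = k × 12 / 6 = (1480 × 12) / (20 × 6) = 17760/120
= 148.0000

148.0000


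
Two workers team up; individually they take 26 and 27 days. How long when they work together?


Rate of A = 1/26 per day
Rate of B = 1/27 per day
Combined rate = 1/26 + 1/27 = 53/702 ≈ 0.0755 per day
Days = 1 / combined rate = 702/53
≈ 13.25 days

13.25 days


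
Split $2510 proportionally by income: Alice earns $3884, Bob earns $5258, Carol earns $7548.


Total income = 3884 + 5258 + 7548 = $16690
Alice: $2510 × 3884/16690 = $584.11
Bob: $2510 × 5258/16690 = $790.75
Carol: $2510 × 7548/16690 = $1135.14
= Alice: $584.11, Bob: $790.75, Carol: $1135.14

Alice: $584.11, Bob: $790.75, Carol: $1135.14


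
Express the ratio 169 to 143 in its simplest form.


GCD(169, 143) = 13
169/13 : 143/13
= 13:11

13:11


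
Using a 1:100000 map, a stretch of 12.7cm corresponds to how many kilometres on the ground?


Real distance = map distance × scale
= 12.7cm × 100000
= 1270000 cm = 12700.0 m
= 12.700 km

12.700 km


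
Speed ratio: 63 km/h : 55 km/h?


Ratio = 63:55
GCD = 1
Simplified = 63:55
Time ratio (same distance) = 55:63
Speed ratio = 63:55

63:55


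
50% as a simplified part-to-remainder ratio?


50% means 50 parts out of 100; remainder = 50
Part : remainder = 50:50
GCD = 50
= 1:1

1:1


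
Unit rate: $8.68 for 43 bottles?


Unit rate = total / quantity
= 8.68 / 43
= $0.20 per unit

$0.20 per unit


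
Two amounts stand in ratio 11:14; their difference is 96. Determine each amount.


Let A = 11k, B = 14k.
14k - 11k = 96
3k = 96 → k = 96/3 = 32
A = 11×32 = 352, B = 14×32 = 448
= A = 352, B = 448

A = 352, B = 448


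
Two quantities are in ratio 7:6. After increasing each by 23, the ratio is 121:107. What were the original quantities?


Let A = 7k, B = 6k.
(7k + 23) / (6k + 23) = 121/107
Cross-multiply: 107(7k + 23) = 121(6k + 23)
749k + 2461 = 726k + 2783
749k - 726k = 2783 - 2461
23k = 322
k = 322/23 = 14
A = 7×14 = 98, B = 6×14 = 84
= A = 98, B = 84

A = 98, B = 84


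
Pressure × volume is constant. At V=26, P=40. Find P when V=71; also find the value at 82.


Inverse proportion: x × y = constant
k = 26 × 40 = 1040
At x=71: k/71 = 14.65
At x=82: k/82 = 12.68
= 14.65 and 12.68

14.65 and 12.68


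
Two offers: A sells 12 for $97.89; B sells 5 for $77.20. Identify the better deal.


Deal A: $97.89/12 = $8.1575/unit
Deal B: $77.20/5 = $15.4400/unit
A is cheaper per unit
= Deal A

Deal A


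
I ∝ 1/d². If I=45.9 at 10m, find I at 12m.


I₁d₁² = I₂d₂²
I₂ = I₁ × (d₁/d₂)²
= 45.9 × (10/12)²
= 45.9 × 100/144
= 4590/144
= 31.8750

31.8750


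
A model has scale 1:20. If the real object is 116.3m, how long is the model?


Model size = real / scale
= 116.3 / 20
= 5.8150 m

5.8150 m


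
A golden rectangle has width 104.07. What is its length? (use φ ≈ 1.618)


φ = (1 + √5) / 2 ≈ 1.618
Length = width × φ = 104.07 × 1.618 = 168.38526
≈ 168.39

168.39


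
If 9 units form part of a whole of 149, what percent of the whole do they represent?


Percentage = (part / whole) × 100
= (9 / 149) × 100
≈ 6.04%

6.04%


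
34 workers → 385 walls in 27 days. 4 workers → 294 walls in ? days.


Days ∝ work / workers, so d₂ = d₁ × (m₁/m₂) × (w₂/w₁)
Workers factor (inverse): 34/4 = 8.5000
Work factor (direct): 294/385 ≈ 0.7636
d₂ = 27 × 34/4 × 294/385 = (27 × 34 × 294) / (4 × 385) = 269892/1540
≈ 175.25 days

175.25 days


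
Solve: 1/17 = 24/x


Cross multiply: 1 × x = 17 × 24
1x = 408
x = 408 / 1
= 408.00

408.00


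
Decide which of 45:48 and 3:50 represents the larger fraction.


45/48 = 0.9375
3/50 = 0.0600
0.9375 > 0.0600, so 45:48 is greater
= 45:48

45:48


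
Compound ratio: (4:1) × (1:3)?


Compound ratio = (4×1) : (1×3)
= 4:3
GCD = 1
= 4:3

4:3


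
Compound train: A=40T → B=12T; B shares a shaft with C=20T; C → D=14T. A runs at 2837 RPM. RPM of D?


Stage 1: RPM_B = RPM_A × t_A/t_B = 2837 × 40/12 = 113480/12 ≈ 9456.67
B and C share a shaft → RPM_C = RPM_B
Stage 2: RPM_D = RPM_C × t_C/t_D = RPM_A × (t_A×t_C)/(t_B×t_D)
Overall ratio = (40×20)/(12×14) = 800/168
RPM_D = 2837 × 800/168 = 2269600/168
≈ 13509.52 RPM

13509.52 RPM


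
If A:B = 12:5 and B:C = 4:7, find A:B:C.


Match B: multiply A:B by 4 → 48:20
Multiply B:C by 5 → 20:35
Combined: 48:20:35
GCD = 1
= 48:20:35

48:20:35


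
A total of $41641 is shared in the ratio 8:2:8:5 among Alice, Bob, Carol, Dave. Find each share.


Total parts = 8 + 2 + 8 + 5 = 23
Alice: 41641 × 8/23 = 14483.83
Bob: 41641 × 2/23 = 3620.96
Carol: 41641 × 8/23 = 14483.83
Dave: 41641 × 5/23 = 9052.39
= Alice: $14483.83, Bob: $3620.96, Carol: $14483.83, Dave: $9052.39

Alice: $14483.83, Bob: $3620.96, Carol: $14483.83, Dave: $9052.39


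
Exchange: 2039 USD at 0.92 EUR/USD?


Amount × rate = 2039 × 0.92
= 1875.88 EUR

1875.88 EUR


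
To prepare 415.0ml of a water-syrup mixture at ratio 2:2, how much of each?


Total parts = 2 + 2 = 4
water: 415.0 × 2/4 = 207.5ml
syrup: 415.0 × 2/4 = 207.5ml
= 207.5ml and 207.5ml

207.5ml and 207.5ml


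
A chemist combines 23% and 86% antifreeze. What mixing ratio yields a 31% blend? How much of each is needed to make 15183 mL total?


Let x parts of 23% mix with y parts of 86%.
23x + 86y = 31(x + y)
23x + 86y = 31x + 31y
x(23 - 31) = y(31 - 86)
x/y = (86 - 31)/(31 - 23) = 55/8
Simplify: 55:8
Total parts = 63; one part = 15183/63 = 241.00 mL
23% solution: 55×241.00 = 13255.00 mL
86% solution: 8×241.00 = 1928.00 mL
= ratio 55:8; 13255.00 mL and 1928.00 mL

ratio 55:8; 13255.00 mL and 1928.00 mL


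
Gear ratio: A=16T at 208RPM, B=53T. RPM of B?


Gear ratio = 16:53 = 16:53
RPM_B = RPM_A × (teeth_A / teeth_B)
= 208 × (16/53)
= 62.8 RPM

62.8 RPM


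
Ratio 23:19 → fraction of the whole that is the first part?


Total parts = 23 + 19 = 42
First part: 23/42 = 23/42
= 23/42

23/42


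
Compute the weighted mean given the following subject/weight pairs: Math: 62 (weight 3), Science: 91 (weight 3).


Numerator = 62×3 + 91×3
= 186 + 273
= 459
Total weight = 6
Weighted avg = 459/6
= 76.50

76.50


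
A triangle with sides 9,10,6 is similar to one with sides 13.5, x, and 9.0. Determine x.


Scale factor = 13.5/9 = 1.5
Missing side = 10 × 1.5
= 15.0

15.0


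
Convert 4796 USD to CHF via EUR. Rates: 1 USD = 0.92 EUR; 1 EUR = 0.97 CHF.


Step 1: 4796 USD × 0.92 = 4412.32 EUR
Step 2: 4412.32 EUR × 0.97 = 4279.95 CHF
Implied rate USD→CHF = 0.92 × 0.97 = 0.8924
= 4279.95 CHF

4279.95 CHF


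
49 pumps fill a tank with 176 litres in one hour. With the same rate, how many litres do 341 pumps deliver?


Direct proportion: y/x = constant
k = 176/49 ≈ 3.5918
y₂ = k × 341 = 176 × 341 / 49 = 60016/49
≈ 1224.82

1224.82


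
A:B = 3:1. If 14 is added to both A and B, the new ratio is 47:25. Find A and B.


Let A = 3k, B = 1k.
(3k + 14) / (1k + 14) = 47/25
Cross-multiply: 25(3k + 14) = 47(1k + 14)
75k + 350 = 47k + 658
75k - 47k = 658 - 350
28k = 308
k = 308/28 = 11
A = 3×11 = 33, B = 1×11 = 11
= A = 33, B = 11

A = 33, B = 11


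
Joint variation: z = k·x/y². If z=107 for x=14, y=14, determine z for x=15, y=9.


z = k·x/y²
Solve for k using the known point: k = z·y²/x = 107×196/14 = 20972/14 = 1498.0000
Now evaluate at x=15, y=9:
z = k × 15 / 81 = (20972 × 15) / (14 × 81) = 314580/1134
≈ 277.4074

277.4074


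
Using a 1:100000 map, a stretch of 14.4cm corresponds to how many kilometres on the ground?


Real distance = map distance × scale
= 14.4cm × 100000
= 1440000 cm = 14400.0 m
= 14.400 km

14.400 km


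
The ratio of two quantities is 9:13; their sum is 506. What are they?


Let A = 9k, B = 13k.
9k + 13k = 506
22k = 506 → k = 506/22 = 23
A = 9×23 = 207, B = 13×23 = 299
= A = 207, B = 299

A = 207, B = 299


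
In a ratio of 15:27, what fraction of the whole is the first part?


Total parts = 15 + 27 = 42
First part: 15/42 = 5/14
= 5/14

5/14


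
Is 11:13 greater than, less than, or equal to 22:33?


11/13 = 0.8462
22/33 = 0.6667
0.8462 > 0.6667, so 11:13 is greater
= greater than

greater than


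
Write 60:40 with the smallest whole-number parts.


GCD(60, 40) = 20
60/20 : 40/20
= 3:2

3:2


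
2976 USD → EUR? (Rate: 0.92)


Amount × rate = 2976 × 0.92
= 2737.92 EUR

2737.92 EUR


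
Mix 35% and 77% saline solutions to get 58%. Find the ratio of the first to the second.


Let x parts of 35% mix with y parts of 77%.
35x + 77y = 58(x + y)
35x + 77y = 58x + 58y
x(35 - 58) = y(58 - 77)
x/y = (77 - 58)/(58 - 35) = 19/23
Simplify: 19:23
= 19:23

19:23


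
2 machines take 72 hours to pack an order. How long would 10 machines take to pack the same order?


Inverse proportion: x × y = constant
k = 2 × 72 = 144
y₂ = k / 10 = 144 / 10
= 14.40

14.40


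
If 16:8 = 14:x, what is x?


Cross multiply: 16 × x = 8 × 14
16x = 112
x = 112 / 16
= 7.00

7.00


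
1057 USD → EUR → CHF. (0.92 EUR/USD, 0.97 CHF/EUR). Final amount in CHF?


Step 1: 1057 USD × 0.92 = 972.44 EUR
Step 2: 972.44 EUR × 0.97 = 943.27 CHF
Implied rate USD→CHF = 0.92 × 0.97 = 0.8924
= 943.27 CHF

943.27 CHF


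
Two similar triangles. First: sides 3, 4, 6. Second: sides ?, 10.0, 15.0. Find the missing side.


Scale factor = 10.0/4 = 2.5
Missing side = 3 × 2.5
= 7.5

7.5


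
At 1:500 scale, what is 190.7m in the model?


Model size = real / scale
= 190.7 / 500
= 0.3814 m

0.3814 m


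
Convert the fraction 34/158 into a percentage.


Percentage = (part / whole) × 100
= (34 / 158) × 100
≈ 21.52%

21.52%


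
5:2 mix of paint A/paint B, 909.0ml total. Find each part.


Total parts = 5 + 2 = 7
paint A: 909.0 × 5/7 = 649.3ml
paint B: 909.0 × 2/7 = 259.7ml
= 649.3ml and 259.7ml

649.3ml and 259.7ml


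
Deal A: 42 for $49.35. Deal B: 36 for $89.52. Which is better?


Deal A: $49.35/42 = $1.1750/unit
Deal B: $89.52/36 = $2.4867/unit
A is cheaper per unit
= Deal A

Deal A


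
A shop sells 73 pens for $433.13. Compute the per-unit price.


Unit rate = total / quantity
= 433.13 / 73
= $5.93 per unit

$5.93 per unit


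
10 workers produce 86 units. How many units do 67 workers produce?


Direct proportion: y/x = constant
k = 86/10 = 8.6000
y₂ = k × 67 = 86 × 67 / 10 = 5762/10
= 576.20

576.20


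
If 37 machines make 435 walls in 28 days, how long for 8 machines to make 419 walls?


Days ∝ work / workers, so d₂ = d₁ × (m₁/m₂) × (w₂/w₁)
Workers factor (inverse): 37/8 = 4.6250
Work factor (direct): 419/435 ≈ 0.9632
d₂ = 28 × 37/8 × 419/435 = (28 × 37 × 419) / (8 × 435) = 434084/3480
≈ 124.74 days

124.74 days


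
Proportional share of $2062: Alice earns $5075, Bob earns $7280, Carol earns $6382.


Total income = 5075 + 7280 + 6382 = $18737
Alice: $2062 × 5075/18737 = $558.50
Bob: $2062 × 7280/18737 = $801.16
Carol: $2062 × 6382/18737 = $702.34
= Alice: $558.50, Bob: $801.16, Carol: $702.34

Alice: $558.50, Bob: $801.16, Carol: $702.34


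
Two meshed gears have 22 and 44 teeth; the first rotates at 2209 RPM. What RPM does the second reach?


Gear ratio = 22:44 = 1:2
RPM_B = RPM_A × (teeth_A / teeth_B)
= 2209 × (22/44)
= 1104.5 RPM

1104.5 RPM


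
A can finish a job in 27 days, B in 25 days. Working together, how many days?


Rate of A = 1/27 per day
Rate of B = 1/25 per day
Combined rate = 1/27 + 1/25 = 52/675 ≈ 0.0770 per day
Days = 1 / combined rate = 675/52
≈ 12.98 days

12.98 days


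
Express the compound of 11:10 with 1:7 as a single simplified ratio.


Compound ratio = (11×1) : (10×7)
= 11:70
GCD = 1
= 11:70

11:70


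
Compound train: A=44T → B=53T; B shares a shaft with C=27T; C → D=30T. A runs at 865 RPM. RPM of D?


Stage 1: RPM_B = RPM_A × t_A/t_B = 865 × 44/53 = 38060/53 ≈ 718.11
B and C share a shaft → RPM_C = RPM_B
Stage 2: RPM_D = RPM_C × t_C/t_D = RPM_A × (t_A×t_C)/(t_B×t_D)
Overall ratio = (44×27)/(53×30) = 1188/1590
RPM_D = 865 × 1188/1590 = 1027620/1590
≈ 646.30 RPM

646.30 RPM


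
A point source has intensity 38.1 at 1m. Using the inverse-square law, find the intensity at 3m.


I₁d₁² = I₂d₂²
I₂ = I₁ × (d₁/d₂)²
= 38.1 × (1/3)²
= 38.1 × 1/9
= 38.1/9
≈ 4.2333

4.2333


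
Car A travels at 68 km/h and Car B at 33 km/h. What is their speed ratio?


Ratio = 68:33
GCD = 1
Simplified = 68:33
Time ratio (same distance) = 33:68
Speed ratio = 68:33

68:33


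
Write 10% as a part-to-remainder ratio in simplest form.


10% means 10 parts out of 100; remainder = 90
Part : remainder = 10:90
GCD = 10
= 1:9

1:9


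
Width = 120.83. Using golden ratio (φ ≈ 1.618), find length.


φ = (1 + √5) / 2 ≈ 1.618
Length = width × φ = 120.83 × 1.618 = 195.50294
≈ 195.50

195.50


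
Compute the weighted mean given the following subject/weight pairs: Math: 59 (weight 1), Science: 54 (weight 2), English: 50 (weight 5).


Numerator = 59×1 + 54×2 + 50×5
= 59 + 108 + 250
= 417
Total weight = 8
Weighted avg = 417/8
= 52.13

52.13


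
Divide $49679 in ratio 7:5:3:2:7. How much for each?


Total parts = 7 + 5 + 3 + 2 + 7 = 24
Part 1: 49679 × 7/24 = 14489.71
Part 2: 49679 × 5/24 = 10349.79
Part 3: 49679 × 3/24 = 6209.88
Part 4: 49679 × 2/24 = 4139.92
Part 5: 49679 × 7/24 = 14489.71
= Part 1: $14489.71, Part 2: $10349.79, Part 3: $6209.88, Part 4: $4139.92, Part 5: $14489.71

Part 1: $14489.71, Part 2: $10349.79, Part 3: $6209.88, Part 4: $4139.92, Part 5: $14489.71


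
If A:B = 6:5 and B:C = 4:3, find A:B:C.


Match B: multiply A:B by 4 → 24:20
Multiply B:C by 5 → 20:15
Combined: 24:20:15
GCD = 1
= 24:20:15

24:20:15


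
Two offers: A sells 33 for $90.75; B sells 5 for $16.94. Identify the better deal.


Deal A: $90.75/33 = $2.7500/unit
Deal B: $16.94/5 = $3.3880/unit
A is cheaper per unit
= Deal A

Deal A


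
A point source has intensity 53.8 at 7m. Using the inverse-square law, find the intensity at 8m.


I₁d₁² = I₂d₂²
I₂ = I₁ × (d₁/d₂)²
= 53.8 × (7/8)²
= 53.8 × 49/64
= 2636.2/64
≈ 41.1906

41.1906


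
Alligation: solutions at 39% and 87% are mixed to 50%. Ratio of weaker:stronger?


Let x parts of 39% mix with y parts of 87%.
39x + 87y = 50(x + y)
39x + 87y = 50x + 50y
x(39 - 50) = y(50 - 87)
x/y = (87 - 50)/(50 - 39) = 37/11
Simplify: 37:11
= 37:11

37:11


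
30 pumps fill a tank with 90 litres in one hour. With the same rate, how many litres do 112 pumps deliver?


Direct proportion: y/x = constant
k = 90/30 = 3.0000
y₂ = k × 112 = 90 × 112 / 30 = 10080/30
= 336.00

336.00


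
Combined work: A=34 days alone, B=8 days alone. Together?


Rate of A = 1/34 per day
Rate of B = 1/8 per day
Combined rate = 1/34 + 1/8 = 42/272 ≈ 0.1544 per day
Days = 1 / combined rate = 272/42
≈ 6.48 days

6.48 days


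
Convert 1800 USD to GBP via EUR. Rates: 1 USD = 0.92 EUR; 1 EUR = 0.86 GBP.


Step 1: 1800 USD × 0.92 = 1656.00 EUR
Step 2: 1656.00 EUR × 0.86 = 1424.16 GBP
Implied rate USD→GBP = 0.92 × 0.86 = 0.7912
= 1424.16 GBP

1424.16 GBP


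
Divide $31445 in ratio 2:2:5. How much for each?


Total parts = 2 + 2 + 5 = 9
Part 1: 31445 × 2/9 = 6987.78
Part 2: 31445 × 2/9 = 6987.78
Part 3: 31445 × 5/9 = 17469.44
= Part 1: $6987.78, Part 2: $6987.78, Part 3: $17469.44

Part 1: $6987.78, Part 2: $6987.78, Part 3: $17469.44


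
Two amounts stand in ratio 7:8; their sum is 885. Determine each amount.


Let A = 7k, B = 8k.
7k + 8k = 885
15k = 885 → k = 885/15 = 59
A = 7×59 = 413, B = 8×59 = 472
= A = 413, B = 472

A = 413, B = 472


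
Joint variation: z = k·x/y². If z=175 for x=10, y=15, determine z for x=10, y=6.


z = k·x/y²
Solve for k using the known point: k = z·y²/x = 175×225/10 = 39375/10 = 3937.5000
Now evaluate at x=10, y=6:
z = k × 10 / 36 = (39375 × 10) / (10 × 36) = 393750/360
= 1093.7500

1093.7500


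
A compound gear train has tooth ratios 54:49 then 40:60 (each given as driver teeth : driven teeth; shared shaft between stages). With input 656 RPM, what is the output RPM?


Stage 1: RPM_B = RPM_A × t_A/t_B = 656 × 54/49 = 35424/49 ≈ 722.94
B and C share a shaft → RPM_C = RPM_B
Stage 2: RPM_D = RPM_C × t_C/t_D = RPM_A × (t_A×t_C)/(t_B×t_D)
Overall ratio = (54×40)/(49×60) = 2160/2940
RPM_D = 656 × 2160/2940 = 1416960/2940
≈ 481.96 RPM

481.96 RPM


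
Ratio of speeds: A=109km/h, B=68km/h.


Ratio = 109:68
GCD = 1
Simplified = 109:68
Time ratio (same distance) = 68:109
Speed ratio = 109:68

109:68


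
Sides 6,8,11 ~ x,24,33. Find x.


Scale factor = 24/8 = 3
Missing side = 6 × 3
= 18.0

18.0


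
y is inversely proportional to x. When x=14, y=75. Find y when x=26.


Inverse proportion: x × y = constant
k = 14 × 75 = 1050
y₂ = k / 26 = 1050 / 26
= 40.38

40.38


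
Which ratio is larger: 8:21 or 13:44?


8/21 = 0.3810
13/44 = 0.2955
0.3810 > 0.2955, so 8:21 is greater
= 8:21

8:21


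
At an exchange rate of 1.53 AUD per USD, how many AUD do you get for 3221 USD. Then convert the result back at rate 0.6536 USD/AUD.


Amount × rate = 3221 × 1.53 = 4928.13 AUD
Round-trip: 4928.13 × 0.6536 = 3221.03 USD
= 4928.13 AUD, then 3221.03 USD

4928.13 AUD, then 3221.03 USD


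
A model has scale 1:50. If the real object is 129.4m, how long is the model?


Model size = real / scale
= 129.4 / 50
= 2.5880 m

2.5880 m


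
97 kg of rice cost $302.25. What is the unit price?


Unit rate = total / quantity
= 302.25 / 97
= $3.12 per unit

$3.12 per unit


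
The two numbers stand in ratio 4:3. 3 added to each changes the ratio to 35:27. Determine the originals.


Let A = 4k, B = 3k.
(4k + 3) / (3k + 3) = 35/27
Cross-multiply: 27(4k + 3) = 35(3k + 3)
108k + 81 = 105k + 105
108k - 105k = 105 - 81
3k = 24
k = 24/3 = 8
A = 4×8 = 32, B = 3×8 = 24
= A = 32, B = 24

A = 32, B = 24


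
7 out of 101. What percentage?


Percentage = (part / whole) × 100
= (7 / 101) × 100
≈ 6.93%

6.93%


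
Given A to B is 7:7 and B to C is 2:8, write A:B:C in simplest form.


Match B: multiply A:B by 2 → 14:14
Multiply B:C by 7 → 14:56
Combined: 14:14:56
GCD = 14
= 1:1:4

1:1:4


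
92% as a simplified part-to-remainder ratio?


92% means 92 parts out of 100; remainder = 8
Part : remainder = 92:8
GCD = 4
= 23:2

23:2


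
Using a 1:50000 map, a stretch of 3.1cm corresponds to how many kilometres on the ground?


Real distance = map distance × scale
= 3.1cm × 50000
= 155000 cm = 1550.0 m
= 1.550 km

1.550 km


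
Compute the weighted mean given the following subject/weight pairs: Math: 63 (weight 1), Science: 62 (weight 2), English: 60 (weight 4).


Numerator = 63×1 + 62×2 + 60×4
= 63 + 124 + 240
= 427
Total weight = 7
Weighted avg = 427/7
= 61.00

61.00


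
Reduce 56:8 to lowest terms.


GCD(56, 8) = 8
56/8 : 8/8
= 7:1

7:1


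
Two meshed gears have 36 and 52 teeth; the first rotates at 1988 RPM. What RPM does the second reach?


Gear ratio = 36:52 = 9:13
RPM_B = RPM_A × (teeth_A / teeth_B)
= 1988 × (36/52)
= 1376.3 RPM

1376.3 RPM


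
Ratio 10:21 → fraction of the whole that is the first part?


Total parts = 10 + 21 = 31
First part: 10/31 = 10/31
= 10/31

10/31


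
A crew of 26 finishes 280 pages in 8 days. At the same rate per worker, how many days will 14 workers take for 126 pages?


Days ∝ work / workers, so d₂ = d₁ × (m₁/m₂) × (w₂/w₁)
Workers factor (inverse): 26/14 ≈ 1.8571
Work factor (direct): 126/280 = 0.4500
d₂ = 8 × 26/14 × 126/280 = (8 × 26 × 126) / (14 × 280) = 26208/3920
≈ 6.69 days

6.69 days


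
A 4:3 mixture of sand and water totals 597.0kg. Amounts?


Total parts = 4 + 3 = 7
sand: 597.0 × 4/7 = 341.1kg
water: 597.0 × 3/7 = 255.9kg
= 341.1kg and 255.9kg

341.1kg and 255.9kg


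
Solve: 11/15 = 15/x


Cross multiply: 11 × x = 15 × 15
11x = 225
x = 225 / 11
= 20.45

20.45


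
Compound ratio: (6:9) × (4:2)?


Compound ratio = (6×4) : (9×2)
= 24:18
GCD = 6
= 4:3

4:3


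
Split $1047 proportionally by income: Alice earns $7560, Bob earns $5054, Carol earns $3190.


Total income = 7560 + 5054 + 3190 = $15804
Alice: $1047 × 7560/15804 = $500.84
Bob: $1047 × 5054/15804 = $334.82
Carol: $1047 × 3190/15804 = $211.33
= Alice: $500.84, Bob: $334.82, Carol: $211.33

Alice: $500.84, Bob: $334.82, Carol: $211.33


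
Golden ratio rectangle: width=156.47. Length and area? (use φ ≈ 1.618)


φ = (1 + √5) / 2 ≈ 1.618
Length = width × φ = 156.47 × 1.618 = 253.16846
≈ 253.17
Area = width × length = 156.47 × 253.16846 = 39613.2689362 ≈ 39613.27
= Length: 253.17, Area: 39613.27

Length: 253.17, Area: 39613.27


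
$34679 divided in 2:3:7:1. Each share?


Total parts = 2 + 3 + 7 + 1 = 13
Part 1: 34679 × 2/13 = 5335.23
Part 2: 34679 × 3/13 = 8002.85
Part 3: 34679 × 7/13 = 18673.31
Part 4: 34679 × 1/13 = 2667.62
= Part 1: $5335.23, Part 2: $8002.85, Part 3: $18673.31, Part 4: $2667.62

Part 1: $5335.23, Part 2: $8002.85, Part 3: $18673.31, Part 4: $2667.62


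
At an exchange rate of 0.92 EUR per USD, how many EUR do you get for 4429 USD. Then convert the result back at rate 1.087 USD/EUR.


Amount × rate = 4429 × 0.92 = 4074.68 EUR
Round-trip: 4074.68 × 1.087 = 4429.18 USD
= 4074.68 EUR, then 4429.18 USD

4074.68 EUR, then 4429.18 USD


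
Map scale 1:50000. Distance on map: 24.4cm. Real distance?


Real distance = map distance × scale
= 24.4cm × 50000
= 1220000 cm = 12200.0 m
= 12.200 km

12.200 km


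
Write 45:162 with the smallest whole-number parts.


GCD(45, 162) = 9
45/9 : 162/9
= 5:18

5:18


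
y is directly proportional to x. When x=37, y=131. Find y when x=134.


Direct proportion: y/x = constant
k = 131/37 ≈ 3.5405
y₂ = k × 134 = 131 × 134 / 37 = 17554/37
≈ 474.43

474.43


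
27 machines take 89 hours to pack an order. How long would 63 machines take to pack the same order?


Inverse proportion: x × y = constant
k = 27 × 89 = 2403
y₂ = k / 63 = 2403 / 63
= 38.14

38.14


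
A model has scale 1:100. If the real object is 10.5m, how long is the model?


Model size = real / scale
= 10.5 / 100
= 0.1050 m

0.1050 m


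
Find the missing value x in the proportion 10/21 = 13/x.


Cross multiply: 10 × x = 21 × 13
10x = 273
x = 273 / 10
= 27.30

27.30


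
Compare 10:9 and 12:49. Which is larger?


10/9 = 1.1111
12/49 = 0.2449
1.1111 > 0.2449, so 10:9 is greater
= 10:9

10:9


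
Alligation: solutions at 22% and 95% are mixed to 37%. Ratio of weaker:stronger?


Let x parts of 22% mix with y parts of 95%.
22x + 95y = 37(x + y)
22x + 95y = 37x + 37y
x(22 - 37) = y(37 - 95)
x/y = (95 - 37)/(37 - 22) = 58/15
Simplify: 58:15
= 58:15

58:15


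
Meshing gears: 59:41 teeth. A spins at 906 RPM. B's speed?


Gear ratio = 59:41 = 59:41
RPM_B = RPM_A × (teeth_A / teeth_B)
= 906 × (59/41)
= 1303.8 RPM

1303.8 RPM


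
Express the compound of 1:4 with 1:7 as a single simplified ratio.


Compound ratio = (1×1) : (4×7)
= 1:28
GCD = 1
= 1:28

1:28


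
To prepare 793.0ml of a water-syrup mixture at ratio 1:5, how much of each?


Total parts = 1 + 5 = 6
water: 793.0 × 1/6 = 132.2ml
syrup: 793.0 × 5/6 = 660.8ml
= 132.2ml and 660.8ml

132.2ml and 660.8ml


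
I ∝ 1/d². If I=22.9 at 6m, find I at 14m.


I₁d₁² = I₂d₂²
I₂ = I₁ × (d₁/d₂)²
= 22.9 × (6/14)²
= 22.9 × 36/196
= 824.4/196
≈ 4.2061

4.2061


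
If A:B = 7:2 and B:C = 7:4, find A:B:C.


Match B: multiply A:B by 7 → 49:14
Multiply B:C by 2 → 14:8
Combined: 49:14:8
GCD = 1
= 49:14:8

49:14:8


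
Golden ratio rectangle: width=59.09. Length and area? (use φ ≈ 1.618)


φ = (1 + √5) / 2 ≈ 1.618
Length = width × φ = 59.09 × 1.618 = 95.60762
≈ 95.61
Area = width × length = 59.09 × 95.60762 = 5649.4542658 ≈ 5649.45
= Length: 95.61, Area: 5649.45

Length: 95.61, Area: 5649.45


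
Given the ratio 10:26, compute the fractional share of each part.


Total parts = 10 + 26 = 36
First part: 10/36 = 5/18
Second part: 26/36 = 13/18
= 5/18 and 13/18

5/18 and 13/18


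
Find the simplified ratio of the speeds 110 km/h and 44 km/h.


Ratio = 110:44
GCD = 22
Simplified = 5:2
Time ratio (same distance) = 2:5
Speed ratio = 5:2

5:2


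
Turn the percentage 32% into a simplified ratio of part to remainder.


32% means 32 parts out of 100; remainder = 68
Part : remainder = 32:68
GCD = 4
= 8:17

8:17


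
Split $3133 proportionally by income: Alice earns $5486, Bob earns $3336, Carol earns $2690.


Total income = 5486 + 3336 + 2690 = $11512
Alice: $3133 × 5486/11512 = $1493.02
Bob: $3133 × 3336/11512 = $907.90
Carol: $3133 × 2690/11512 = $732.09
= Alice: $1493.02, Bob: $907.90, Carol: $732.09

Alice: $1493.02, Bob: $907.90, Carol: $732.09


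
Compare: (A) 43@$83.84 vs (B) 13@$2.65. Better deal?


Deal A: $83.84/43 = $1.9498/unit
Deal B: $2.65/13 = $0.2038/unit
B is cheaper per unit
= Deal B

Deal B


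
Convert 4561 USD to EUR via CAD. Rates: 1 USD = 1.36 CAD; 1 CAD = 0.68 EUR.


Step 1: 4561 USD × 1.36 = 6202.96 CAD
Step 2: 6202.96 CAD × 0.68 = 4218.01 EUR
Implied rate USD→EUR = 1.36 × 0.68 = 0.9248
= 4218.01 EUR

4218.01 EUR


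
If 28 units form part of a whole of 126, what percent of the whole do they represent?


Percentage = (part / whole) × 100
= (28 / 126) × 100
≈ 22.22%

22.22%


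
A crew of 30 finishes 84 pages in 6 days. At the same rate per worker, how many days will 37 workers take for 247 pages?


Days ∝ work / workers, so d₂ = d₁ × (m₁/m₂) × (w₂/w₁)
Workers factor (inverse): 30/37 ≈ 0.8108
Work factor (direct): 247/84 ≈ 2.9405
d₂ = 6 × 30/37 × 247/84 = (6 × 30 × 247) / (37 × 84) = 44460/3108
≈ 14.31 days

14.31 days


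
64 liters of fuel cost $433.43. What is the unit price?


Unit rate = total / quantity
= 433.43 / 64
= $6.77 per unit

$6.77 per unit


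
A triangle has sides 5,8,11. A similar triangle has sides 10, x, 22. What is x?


Scale factor = 10/5 = 2
Missing side = 8 × 2
= 16.0

16.0


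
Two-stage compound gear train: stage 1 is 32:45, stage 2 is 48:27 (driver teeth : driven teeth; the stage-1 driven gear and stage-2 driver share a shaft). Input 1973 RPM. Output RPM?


Stage 1: RPM_B = RPM_A × t_A/t_B = 1973 × 32/45 = 63136/45 ≈ 1403.02
B and C share a shaft → RPM_C = RPM_B
Stage 2: RPM_D = RPM_C × t_C/t_D = RPM_A × (t_A×t_C)/(t_B×t_D)
Overall ratio = (32×48)/(45×27) = 1536/1215
RPM_D = 1973 × 1536/1215 = 3030528/1215
≈ 2494.26 RPM

2494.26 RPM


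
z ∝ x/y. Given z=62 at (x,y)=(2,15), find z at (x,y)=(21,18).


z = k·x/y
Solve for k using the known point: k = z·y/x = 62×15/2 = 930/2 = 465.0000
Now evaluate at x=21, y=18:
z = k × 21 / 18 = (930 × 21) / (2 × 18) = 19530/36
= 542.5000

542.5000


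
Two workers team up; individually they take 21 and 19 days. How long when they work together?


Rate of A = 1/21 per day
Rate of B = 1/19 per day
Combined rate = 1/21 + 1/19 = 40/399 ≈ 0.1003 per day
Days = 1 / combined rate = 399/40
≈ 9.98 days

9.98 days


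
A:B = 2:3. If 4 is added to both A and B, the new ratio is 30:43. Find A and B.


Let A = 2k, B = 3k.
(2k + 4) / (3k + 4) = 30/43
Cross-multiply: 43(2k + 4) = 30(3k + 4)
86k + 172 = 90k + 120
86k - 90k = 120 - 172
-4k = -52
k = -52/-4 = 13
A = 2×13 = 26, B = 3×13 = 39
= A = 26, B = 39

A = 26, B = 39


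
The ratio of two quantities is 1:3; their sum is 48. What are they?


Let A = 1k, B = 3k.
1k + 3k = 48
4k = 48 → k = 48/4 = 12
A = 1×12 = 12, B = 3×12 = 36
= A = 12, B = 36

A = 12, B = 36


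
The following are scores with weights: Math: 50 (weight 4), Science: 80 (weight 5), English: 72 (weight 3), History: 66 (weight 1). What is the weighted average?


Numerator = 50×4 + 80×5 + 72×3 + 66×1
= 200 + 400 + 216 + 66
= 882
Total weight = 13
Weighted avg = 882/13
= 67.85

67.85


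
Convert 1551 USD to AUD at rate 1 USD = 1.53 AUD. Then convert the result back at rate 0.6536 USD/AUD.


Amount × rate = 1551 × 1.53 = 2373.03 AUD
Round-trip: 2373.03 × 0.6536 = 1551.01 USD
= 2373.03 AUD, then 1551.01 USD

2373.03 AUD, then 1551.01 USD


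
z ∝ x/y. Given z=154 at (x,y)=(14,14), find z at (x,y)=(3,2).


z = k·x/y
Solve for k using the known point: k = z·y/x = 154×14/14 = 2156/14 = 154.0000
Now evaluate at x=3, y=2:
z = k × 3 / 2 = (2156 × 3) / (14 × 2) = 6468/28
= 231.0000

231.0000


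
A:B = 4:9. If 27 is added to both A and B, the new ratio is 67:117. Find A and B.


Let A = 4k, B = 9k.
(4k + 27) / (9k + 27) = 67/117
Cross-multiply: 117(4k + 27) = 67(9k + 27)
468k + 3159 = 603k + 1809
468k - 603k = 1809 - 3159
-135k = -1350
k = -1350/-135 = 10
A = 4×10 = 40, B = 9×10 = 90
= A = 40, B = 90

A = 40, B = 90


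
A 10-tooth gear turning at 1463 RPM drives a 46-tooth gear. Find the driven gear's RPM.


Gear ratio = 10:46 = 5:23
RPM_B = RPM_A × (teeth_A / teeth_B)
= 1463 × (10/46)
= 318.0 RPM

318.0 RPM


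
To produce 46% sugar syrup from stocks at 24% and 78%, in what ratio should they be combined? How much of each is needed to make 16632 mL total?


Let x parts of 24% mix with y parts of 78%.
24x + 78y = 46(x + y)
24x + 78y = 46x + 46y
x(24 - 46) = y(46 - 78)
x/y = (78 - 46)/(46 - 24) = 32/22
Simplify: 16:11
Total parts = 27; one part = 16632/27 = 616.00 mL
24% solution: 16×616.00 = 9856.00 mL
78% solution: 11×616.00 = 6776.00 mL
= ratio 16:11; 9856.00 mL and 6776.00 mL

ratio 16:11; 9856.00 mL and 6776.00 mL
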